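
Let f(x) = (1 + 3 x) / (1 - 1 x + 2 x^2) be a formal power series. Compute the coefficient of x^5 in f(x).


Write f(x) = sum_{k>=0} a_k x^k. Multiplying both sides by 1 - 1 x + 2 x^2 gives
(1 - 1 x + 2 x^2) sum_{k>=0} a_k x^k = 1 + 3 x.
Matching coefficients:
 x^0: a_0 = 1
 x^1: a_1 - 1 a_0 = 3  =>  a_1 = 1*1 + 3 = 4
 x^k (k >= 2): a_k = 1 a_{k-1} - 2 a_{k-2}.
Iterating: a_2 = 2, a_3 = -6, a_4 = -10, a_5 = 2.
So the coefficient of x^5 is 2.

2


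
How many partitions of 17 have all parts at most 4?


Using the generating function (1-x)^(-1)(1-x^2)^(-1)...(1-x^4)^(-1),
the coefficient of x^17 counts these restricted partitions.
Result = 72

72


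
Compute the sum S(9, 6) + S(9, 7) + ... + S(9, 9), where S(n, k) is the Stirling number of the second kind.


By definition, S(n, k) counts partitions of an n-set into exactly k nonempty blocks.
Computing row n = 9 for k = 6..9:
S(9, k): 2646, 462, 36, 1
Sum = 3145.

3145


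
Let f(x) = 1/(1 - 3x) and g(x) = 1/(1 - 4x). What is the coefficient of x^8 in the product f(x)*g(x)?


The coefficient of x^n in f*g is the Cauchy product: sum_{k=0}^{n} a^k * b^(n-k).
With a=3, b=4, n=8:
sum_{k=0}^{8} 3^k * 4^(8-k)
= 242461

242461


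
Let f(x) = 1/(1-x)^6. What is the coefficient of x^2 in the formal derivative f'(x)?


Differentiate: d/dx [ 1/(1-x)^r ] = r / (1-x)^(r+1).
Here r = 6, so f'(x) = 6 / (1-x)^7.
The expansion of 1/(1-x)^(r+1) has coefficient of x^n equal to C(n+r, r).
So the coefficient of x^2 in f'(x) is
6 * C(8, 6) = 6 * 28 = 168

168


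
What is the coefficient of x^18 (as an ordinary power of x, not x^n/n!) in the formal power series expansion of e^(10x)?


The exponential series is e^y = sum_{k>=0} y^k / k!. Substituting y = 10x gives
e^(10x) = sum_{k>=0} 10^k x^k / k!.
So the coefficient of x^n is a^n/n! with a = 10, n = 18:
10^18 / 18! = 1000000000000000000/6402373705728000 = 122070312500/781539759

122070312500/781539759


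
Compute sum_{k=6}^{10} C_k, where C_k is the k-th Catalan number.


C_6 through C_10: 132, 429, 1430, 4862, 16796
Sum = 132 + 429 + 1430 + 4862 + 16796
= 23649

23649


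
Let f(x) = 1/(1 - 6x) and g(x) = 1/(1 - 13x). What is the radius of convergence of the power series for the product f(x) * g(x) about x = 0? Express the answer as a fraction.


The radius of 1/(1 - 6x) is 1/6 (nearest singularity at x = 1/6), and the radius of 1/(1 - 13x) is 1/13.
The product f(x)*g(x) = 1/((1 - 6x)(1 - 13x)) has singularities at both 1/6 and 1/13, so its radius of convergence is the distance to the nearest one:
min(1/6, 1/13) = 1/13.

1/13


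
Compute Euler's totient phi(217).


phi(n) counts integers in [1, n] coprime to n. Using the multiplicative formula phi(n) = n * prod_{p | n} (1 - 1/p):
217 = 7 * 31, so
phi(217) = 217 * (1 - 1/7) * (1 - 1/31) = 180.

180


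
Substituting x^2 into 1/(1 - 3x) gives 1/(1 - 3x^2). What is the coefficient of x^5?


Since 1/(1 - 3x^2) only has even powers of x,
the coefficient of x^5 (odd) is 0.

0


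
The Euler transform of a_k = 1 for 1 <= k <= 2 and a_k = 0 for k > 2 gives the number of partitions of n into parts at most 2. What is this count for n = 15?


Partitions of 15 into parts at most 2:
Using generating function (1-x)^(-1)(1-x^2)^(-1),
the coefficient of x^15 = 8

8


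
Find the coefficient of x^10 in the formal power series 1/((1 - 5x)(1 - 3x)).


By partial fractions or Cauchy convolution:
The coefficient equals sum_{k=0}^{10} 5^k * 3^(10-k).
= 24325489

24325489


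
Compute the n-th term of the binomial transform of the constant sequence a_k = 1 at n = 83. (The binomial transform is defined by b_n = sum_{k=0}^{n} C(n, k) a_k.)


With a_k = 1 for all k, b_n = sum_{k=0}^{n} C(n, k) = 2^n by the binomial theorem.
For n = 83: 2^83 = 9671406556917033397649408.

9671406556917033397649408


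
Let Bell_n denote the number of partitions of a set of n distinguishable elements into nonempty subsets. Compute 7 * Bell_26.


Bell_26 can be computed from the Bell triangle or from Dobinski's identity Bell_n = (1/e) * sum_{k>=0} k^n / k!.
Computing Bell_26 = 49631246523618756274.
Then 7 * 49631246523618756274 = 347418725665331293918.

347418725665331293918


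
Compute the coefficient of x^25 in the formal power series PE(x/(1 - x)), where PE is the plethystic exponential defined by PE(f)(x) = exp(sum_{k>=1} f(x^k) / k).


For f(x) = x/(1 - x) we have
sum_{k>=1} f(x^k) / k = sum_{k>=1} (1/k) * x^k / (1 - x^k) = sum_{k, m >= 1} x^(k m) / k,
which after exponentiating simplifies to
PE(x/(1 - x)) = prod_{k>=1} 1 / (1 - x^k).
This is the generating function for the partition function p(n), so the coefficient of x^25 is p(25).
Computing p(25) by dynamic programming over parts 1, 2, ..., 25: p(25) = 1958.

1958


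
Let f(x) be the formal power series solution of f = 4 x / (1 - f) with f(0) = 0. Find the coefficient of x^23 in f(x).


Apply Lagrange inversion: f = 4 x * phi(f) with phi(t) = 1/(1 - t), so
[x^n] f = 4^n * (1/n) [t^(n-1)] phi(t)^n = 4^n * (1/n) [t^(n-1)] (1 - t)^(-n) = 4^n * (1/n) C(2n - 2, n - 1) = 4^n * C_{n-1}.
For n = 23: C_22 = C(44, 22) / 23 = 2104098963720/23 = 91482563640.
With the 4^23 = 70368744177664 factor, the coefficient is 70368744177664 * 91482563640 = 6437513117500026346536960.

6437513117500026346536960


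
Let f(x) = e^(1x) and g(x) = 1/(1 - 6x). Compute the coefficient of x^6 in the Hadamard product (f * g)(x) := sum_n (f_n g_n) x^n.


Expanding: f_k = 1^k/k! (from e^(1x)) and g_k = 6^k (from 1/(1 - 6x)). So the Hadamard coefficient (f * g)_k = 1^k 6^k / k! = (6)^k / k!.
For k = 6: 6^6/6! = 46656/720 = 324/5.

324/5


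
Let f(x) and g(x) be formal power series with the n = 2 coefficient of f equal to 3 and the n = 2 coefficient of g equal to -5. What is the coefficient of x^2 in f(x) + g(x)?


Addition of formal power series is termwise.
The coefficient of x^2 in f + g = 3 + -5
= -2

-2


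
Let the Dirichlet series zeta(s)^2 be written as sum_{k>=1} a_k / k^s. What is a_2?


The Dirichlet convolution of the constant function 1 with itself gives (1 * 1)(k) = sum_{d | k} 1 = d(k), the number of positive divisors of k.
Since zeta(s) = sum_{k>=1} 1/k^s, we have zeta(s)^2 = sum_{k>=1} d(k)/k^s, so a_k = d(k).
For k = 2: the divisors are 1, 2.
Count = 2.

2


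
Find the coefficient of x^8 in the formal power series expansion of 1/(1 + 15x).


Write 1/(1 + c x) = 1/(1 - (-c) x) and apply the geometric-series identity
1/(1 - y) = sum_{k>=0} y^k to get 1/(1 + c x) = sum_{k>=0} (-c)^k x^k.
So the coefficient of x^k is (-c)^k = (-1)^k * c^k.
Here c = 15 and k = 8:
(-15)^8 = 1 * 2562890625 = 2562890625

2562890625


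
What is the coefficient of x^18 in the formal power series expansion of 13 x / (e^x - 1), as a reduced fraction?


The exponential generating function for Bernoulli numbers is
x / (e^x - 1) = sum_{k>=0} B_k x^k / k!.
So the coefficient of x^18 in 13 x / (e^x - 1) is 13 B_18 / 18!.
Computing: B_18 = 43867/798, 18! = 6402373705728000, giving
13 * 43867/798 / 6402373705728000 = 43867/393007247474688000.

43867/393007247474688000


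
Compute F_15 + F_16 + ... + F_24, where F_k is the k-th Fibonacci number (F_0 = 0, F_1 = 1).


Use the identity sum_{k=0}^{N} F_k = F_{N+2} - 1 (which follows from F_{k+2} - F_{k+1} = F_k). Then
sum_{k=15}^{24} F_k = (F_{26} - 1) - (F_{16} - 1) = F_{26} - F_{16}.
Computing: F_{26} = 121393, F_{16} = 987, so
Sum = 121393 - 987 = 120406.

120406


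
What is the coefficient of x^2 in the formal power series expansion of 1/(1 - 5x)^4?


The general identity 1/(1 - c x)^r = sum_{k>=0} c^k C(k + r - 1, r - 1) x^k follows by substituting y = c x into 1/(1 - y)^r = sum_{k>=0} C(k + r - 1, r - 1) y^k.
For c = 5, r = 4, k = 2:
5^2 * C(5, 3) = 25 * 10 = 250.

250


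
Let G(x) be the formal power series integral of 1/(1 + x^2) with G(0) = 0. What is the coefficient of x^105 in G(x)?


1/(1 + x^2) = sum_{j>=0} (-1)^j x^(2j). Integrating termwise with G(0) = 0:
G(x) = sum_{j>=0} (-1)^j x^(2j+1) / (2j+1) = arctan(x).
Only odd powers are nonzero. For x^105 write 105 = 2*52 + 1, giving
(-1)^52 / 105 = 1/105 = 1/105.

1/105


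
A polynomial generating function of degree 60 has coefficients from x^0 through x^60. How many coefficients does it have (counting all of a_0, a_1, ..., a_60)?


A polynomial of degree 60 takes the form a_0 + a_1 x + ... + a_60 x^60.
The number of coefficients is 60 + 1 = 61.

61


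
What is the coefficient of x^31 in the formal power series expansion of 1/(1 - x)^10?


The negative binomial / multiset identity is
1/(1 - x)^r = sum_{k>=0} C(k + r - 1, r - 1) x^k.
Here r = 10 and k = 31, so the coefficient is
C(31 + 9, 9) = C(40, 9)
= 273438880

273438880


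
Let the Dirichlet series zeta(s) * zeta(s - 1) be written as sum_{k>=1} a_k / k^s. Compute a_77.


Convolution gives a_k = sum_{d | k} d * 1 = sum_{d | k} d = sigma(k), the sum of positive divisors of k.
For k = 77, the divisors are 1, 7, 11, 77, so
sigma(77) = 1 + 7 + 11 + 77 = 96.

96


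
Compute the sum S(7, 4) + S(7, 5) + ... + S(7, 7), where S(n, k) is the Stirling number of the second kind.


By definition, S(n, k) counts partitions of an n-set into exactly k nonempty blocks.
Computing row n = 7 for k = 4..7:
S(7, k): 350, 140, 21, 1
Sum = 512.

512


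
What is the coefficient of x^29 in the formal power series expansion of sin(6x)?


The Maclaurin series is sin(t) = sum_{k>=0} (-1)^k t^(2k+1) / (2k+1)!, so substituting t = 6x, only odd powers of x are nonzero, with coefficient of x^(2k+1) equal to (-1)^k 6^(2k+1) / (2k+1)!.
Write 29 = 2*14 + 1, giving the coefficient (-1)^14 * 6^29 / 29! = 36845653286788892983296/8841761993739701954543616000000 = 688747536/165277074603265625.

688747536/165277074603265625


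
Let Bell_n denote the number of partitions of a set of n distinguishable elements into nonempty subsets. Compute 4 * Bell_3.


Bell_3 can be computed from the Bell triangle or from Dobinski's identity Bell_n = (1/e) * sum_{k>=0} k^n / k!.
Computing Bell_3 = 5.
Then 4 * 5 = 20.

20


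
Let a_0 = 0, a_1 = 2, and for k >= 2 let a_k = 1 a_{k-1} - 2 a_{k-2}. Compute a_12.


Iterating the recurrence forward:
a_0 = 0
a_1 = 2
a_2 = 1*2 - 2*0 = 2
a_3 = 1*2 - 2*2 = -2
a_4 = 1*-2 - 2*2 = -6
a_5 = 1*-6 - 2*-2 = -2
a_6 = 1*-2 - 2*-6 = 10
a_7 = 1*10 - 2*-2 = 14
a_8 = 1*14 - 2*10 = -6
a_9 = 1*-6 - 2*14 = -34
a_10 = 1*-34 - 2*-6 = -22
a_11 = 1*-22 - 2*-34 = 46
a_12 = 1*46 - 2*-22 = 90
So a_12 = 90.

90


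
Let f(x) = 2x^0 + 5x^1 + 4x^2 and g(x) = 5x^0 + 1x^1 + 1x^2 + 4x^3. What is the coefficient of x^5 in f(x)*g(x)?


Cauchy product at x^5:
4*4
= 16

16


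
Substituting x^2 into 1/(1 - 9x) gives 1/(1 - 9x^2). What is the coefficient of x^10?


The coefficient of x^(2m) in 1/(1 - 9x^2) is 9^m.
With n = 10 = 2*5, the coefficient is 9^5 = 59049.

59049


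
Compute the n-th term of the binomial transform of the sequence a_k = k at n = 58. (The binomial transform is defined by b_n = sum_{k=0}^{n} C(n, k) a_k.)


With a_k = k, b_n = sum_{k=0}^{n} C(n, k) k. Using k * C(n, k) = n * C(n-1, k-1) gives b_n = n * sum_{k>=1} C(n-1, k-1) = n * 2^(n-1).
For n = 58: 58 * 2^57 = 58 * 144115188075855872 = 8358680908399640576.

8358680908399640576


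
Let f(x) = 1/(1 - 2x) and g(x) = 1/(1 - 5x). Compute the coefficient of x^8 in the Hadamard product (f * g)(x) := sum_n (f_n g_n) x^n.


f has coefficients f_k = 2^k and g has coefficients g_k = 5^k, so the Hadamard product has coefficient (f*g)_k = 2^k * 5^k = 10^k.
For k = 8: 10^8 = 100000000.

100000000


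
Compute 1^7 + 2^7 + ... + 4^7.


This power sum has a closed form given by Faulhaber's formula
sum_{k=1}^{m} k^p = (1 / (p + 1)) * sum_{j=0}^{p} C(p + 1, j) B_j m^(p + 1 - j),
but for small m direct computation is fastest:
1 + 128 + 2187 + 16384 = 18700.

18700


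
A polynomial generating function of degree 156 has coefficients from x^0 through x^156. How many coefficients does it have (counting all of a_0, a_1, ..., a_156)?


A polynomial of degree 156 takes the form a_0 + a_1 x + ... + a_156 x^156.
The number of coefficients is 156 + 1 = 157.

157


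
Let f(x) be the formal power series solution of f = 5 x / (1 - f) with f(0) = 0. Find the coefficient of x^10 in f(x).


Apply Lagrange inversion: f = 5 x * phi(f) with phi(t) = 1/(1 - t), so
[x^n] f = 5^n * (1/n) [t^(n-1)] phi(t)^n = 5^n * (1/n) [t^(n-1)] (1 - t)^(-n) = 5^n * (1/n) C(2n - 2, n - 1) = 5^n * C_{n-1}.
For n = 10: C_9 = C(18, 9) / 10 = 48620/10 = 4862.
With the 5^10 = 9765625 factor, the coefficient is 9765625 * 4862 = 47480468750.

47480468750


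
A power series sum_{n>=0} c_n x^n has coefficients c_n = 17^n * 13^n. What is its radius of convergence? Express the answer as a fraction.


By the root test (Cauchy-Hadamard), the radius is R = 1 / limsup_n |c_n|^(1/n).
Here |c_n|^(1/n) = (17^n * 13^n)^(1/n) = 17 * 13 = 221 for all n.
So R = 1/221 = 1/221.

1/221


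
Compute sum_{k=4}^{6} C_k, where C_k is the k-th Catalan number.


C_4 through C_6: 14, 42, 132
Sum = 14 + 42 + 132
= 188

188


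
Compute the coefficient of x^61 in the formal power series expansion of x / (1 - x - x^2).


Let f(x) = sum_{k>=0} a_k x^k. Multiplying f(x) * (1 - x - x^2) = x and matching coefficients gives a_0 = 0, a_1 = 1, and a_k = a_{k-1} + a_{k-2} for k >= 2. These are the Fibonacci numbers F_k.
Iterating from F_0 = 0, F_1 = 1:
F_0=0, F_1=1, F_2=1, F_3=2, F_4=3, F_5=5, F_6=8, F_7=13, F_8=21, F_9=34, ...
F_61 = 2504730781961.

2504730781961


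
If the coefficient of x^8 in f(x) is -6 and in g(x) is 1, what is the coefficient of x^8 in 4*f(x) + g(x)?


Scalar multiplication scales coefficients: 4 * -6 = -24.
Then add the g coefficient: -24 + 1
= -23

-23


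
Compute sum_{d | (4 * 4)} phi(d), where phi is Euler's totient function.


First, 4 * 4 = 16. One classical identity is sum_{d | n} phi(d) = n (each k in [1, n] has a unique gcd with n, and among the k's with gcd(k, n) = n/d there are phi(d) of them). So the sum equals 16. We also verify directly:
Divisors of 16: 1, 2, 4, 8, 16.
phi values: 1, 1, 2, 4, 8.
Sum = 16.

16


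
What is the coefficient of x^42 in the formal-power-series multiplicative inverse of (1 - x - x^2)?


Let the inverse be f(x) = sum_{k>=0} a_k x^k. From f(x) * (1 - x - x^2) = 1 and matching coefficients:
 x^0: a_0 = 1.
 x^1: a_1 - a_0 = 0, so a_1 = 1.
 x^k (k >= 2): a_k - a_{k-1} - a_{k-2} = 0, i.e. a_k = a_{k-1} + a_{k-2}.
This is the Fibonacci-type recurrence shifted so that a_0 = a_1 = 1.
Iterating: a_0=1, a_1=1, a_2=2, a_3=3, a_4=5, a_5=8, a_6=13, a_7=21, a_8=34, a_9=55, ...
a_42 = 433494437.

433494437


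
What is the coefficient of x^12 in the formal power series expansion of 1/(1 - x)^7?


The expansion 1/(1 - x)^r = sum_{k>=0} C(k + r - 1, r - 1) x^k follows from the multiset / negative-binomial theorem (or from repeated differentiation of the geometric series).
For r = 7 and k = 12:
C(18, 6) = 6402373705728000 / (720 * 479001600) = 18564.

18564


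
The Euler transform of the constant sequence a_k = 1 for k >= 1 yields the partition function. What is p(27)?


The Euler transform converts the sequence a_k = 1 into the number of integer partitions.
Using the recurrence or dynamic programming:
p(27) = 3010

3010


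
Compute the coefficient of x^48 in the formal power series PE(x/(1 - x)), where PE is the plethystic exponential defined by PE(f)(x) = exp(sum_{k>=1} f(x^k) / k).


For f(x) = x/(1 - x) we have
sum_{k>=1} f(x^k) / k = sum_{k>=1} (1/k) * x^k / (1 - x^k) = sum_{k, m >= 1} x^(k m) / k,
which after exponentiating simplifies to
PE(x/(1 - x)) = prod_{k>=1} 1 / (1 - x^k).
This is the generating function for the partition function p(n), so the coefficient of x^48 is p(48).
Computing p(48) by dynamic programming over parts 1, 2, ..., 48: p(48) = 147273.

147273


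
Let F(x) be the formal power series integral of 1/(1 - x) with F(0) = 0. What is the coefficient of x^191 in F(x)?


1/(1 - x) = sum_{k>=0} x^k. Integrating termwise and using F(0) = 0 gives
F(x) = sum_{k>=0} x^(k+1) / (k+1) = sum_{m>=1} x^m / m = -ln(1 - x).
So the coefficient of x^191 is 1/191 = 1/191.

1/191


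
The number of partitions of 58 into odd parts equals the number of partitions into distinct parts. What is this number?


Computing partitions of 58 into odd parts (1, 3, 5, ...):
Using the generating function prod_{k>=0} 1/(1-x^(2k+1)),
the count is 8808

8808


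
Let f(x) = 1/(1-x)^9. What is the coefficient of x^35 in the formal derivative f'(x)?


Differentiate: d/dx [ 1/(1-x)^r ] = r / (1-x)^(r+1).
Here r = 9, so f'(x) = 9 / (1-x)^10.
The expansion of 1/(1-x)^(r+1) has coefficient of x^n equal to C(n+r, r).
So the coefficient of x^35 in f'(x) is
9 * C(44, 9) = 9 * 708930508 = 6380374572

6380374572


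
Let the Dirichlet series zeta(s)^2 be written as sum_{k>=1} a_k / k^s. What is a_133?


The Dirichlet convolution of the constant function 1 with itself gives (1 * 1)(k) = sum_{d | k} 1 = d(k), the number of positive divisors of k.
Since zeta(s) = sum_{k>=1} 1/k^s, we have zeta(s)^2 = sum_{k>=1} d(k)/k^s, so a_k = d(k).
For k = 133: the divisors are 1, 7, 19, 133.
Count = 4.

4


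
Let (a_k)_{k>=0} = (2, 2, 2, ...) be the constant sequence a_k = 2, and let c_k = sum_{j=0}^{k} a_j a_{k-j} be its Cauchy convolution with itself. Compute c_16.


Since a_j = 2 for all j >= 0, the convolution sum becomes
c_k = sum_{j=0}^{k} 2 * 2 = 4 * (k + 1).
Equivalently, the generating function of (a_k) is 2/(1 - x) and its square is 4/(1 - x)^2 = sum_{k>=0} 4(k + 1) x^k.
For k = 16: 4 * 17 = 68.

68


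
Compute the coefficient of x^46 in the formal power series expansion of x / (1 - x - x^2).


Let f(x) = sum_{k>=0} a_k x^k. Multiplying f(x) * (1 - x - x^2) = x and matching coefficients gives a_0 = 0, a_1 = 1, and a_k = a_{k-1} + a_{k-2} for k >= 2. These are the Fibonacci numbers F_k.
Iterating from F_0 = 0, F_1 = 1:
F_0=0, F_1=1, F_2=1, F_3=2, F_4=3, F_5=5, F_6=8, F_7=13, F_8=21, F_9=34, ...
F_46 = 1836311903.

1836311903


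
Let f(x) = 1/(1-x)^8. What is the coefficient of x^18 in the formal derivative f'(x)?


Differentiate: d/dx [ 1/(1-x)^r ] = r / (1-x)^(r+1).
Here r = 8, so f'(x) = 8 / (1-x)^9.
The expansion of 1/(1-x)^(r+1) has coefficient of x^n equal to C(n+r, r).
So the coefficient of x^18 in f'(x) is
8 * C(26, 8) = 8 * 1562275 = 12498200

12498200


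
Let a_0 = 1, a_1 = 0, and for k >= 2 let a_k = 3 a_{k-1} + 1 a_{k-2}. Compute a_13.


Iterating the recurrence forward:
a_0 = 1
a_1 = 0
a_2 = 3*0 + 1*1 = 1
a_3 = 3*1 + 1*0 = 3
a_4 = 3*3 + 1*1 = 10
a_5 = 3*10 + 1*3 = 33
a_6 = 3*33 + 1*10 = 109
a_7 = 3*109 + 1*33 = 360
a_8 = 3*360 + 1*109 = 1189
a_9 = 3*1189 + 1*360 = 3927
a_10 = 3*3927 + 1*1189 = 12970
a_11 = 3*12970 + 1*3927 = 42837
a_12 = 3*42837 + 1*12970 = 141481
a_13 = 3*141481 + 1*42837 = 467280
So a_13 = 467280.

467280


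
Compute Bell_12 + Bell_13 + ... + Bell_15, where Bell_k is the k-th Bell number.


Recall Bell_k counts set partitions of a k-set (with Bell_0 = 1 by convention).
Bell_12 through Bell_15: 4213597, 27644437, 190899322, 1382958545
Sum = 4213597 + 27644437 + 190899322 + 1382958545 = 1605715901.

1605715901


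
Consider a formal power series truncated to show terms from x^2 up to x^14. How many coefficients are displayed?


From x^2 to x^14 inclusive, the count is 14 - 2 + 1 = 13.

13


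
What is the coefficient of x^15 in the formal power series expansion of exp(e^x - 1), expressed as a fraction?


exp(e^x - 1) is the exponential generating function for the Bell numbers Bell_k: exp(e^x - 1) = sum_{k>=0} Bell_k x^k / k!.
So the coefficient of x^15 in exp(e^x - 1) is Bell_15 / 15!.
Computing: Bell_15 = 1382958545 and 15! = 1307674368000, giving
1382958545/1307674368000 = 276591709/261534873600.

276591709/261534873600


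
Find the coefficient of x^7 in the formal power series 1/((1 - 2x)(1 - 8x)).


By partial fractions or Cauchy convolution:
The coefficient equals sum_{k=0}^{7} 2^k * 8^(7-k).
= 2796160

2796160


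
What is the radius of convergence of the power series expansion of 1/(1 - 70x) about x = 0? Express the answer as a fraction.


Expanding 1/(1 - 70x) = sum_{k>=0} 70^k x^k, the series converges when |70x| < 1, i.e., |x| < 1/70.
So the radius of convergence is 1/70 = 1/70.

1/70


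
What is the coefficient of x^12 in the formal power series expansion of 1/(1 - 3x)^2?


The general identity 1/(1 - c x)^r = sum_{k>=0} c^k C(k + r - 1, r - 1) x^k follows by substituting y = c x into 1/(1 - y)^r = sum_{k>=0} C(k + r - 1, r - 1) y^k.
For c = 3, r = 2, k = 12:
3^12 * C(13, 1) = 531441 * 13 = 6908733.

6908733


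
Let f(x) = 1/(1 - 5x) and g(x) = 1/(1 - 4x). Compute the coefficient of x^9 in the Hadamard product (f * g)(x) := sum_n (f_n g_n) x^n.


f has coefficients f_k = 5^k and g has coefficients g_k = 4^k, so the Hadamard product has coefficient (f*g)_k = 5^k * 4^k = 20^k.
For k = 9: 20^9 = 512000000000.

512000000000


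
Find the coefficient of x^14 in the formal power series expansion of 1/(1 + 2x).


Write 1/(1 + c x) = 1/(1 - (-c) x) and apply the geometric-series identity
1/(1 - y) = sum_{k>=0} y^k to get 1/(1 + c x) = sum_{k>=0} (-c)^k x^k.
So the coefficient of x^k is (-c)^k = (-1)^k * c^k.
Here c = 2 and k = 14:
(-2)^14 = 1 * 16384 = 16384

16384


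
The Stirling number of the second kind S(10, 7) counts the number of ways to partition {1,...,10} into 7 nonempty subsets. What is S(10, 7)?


Using the explicit formula S(n,k) = (1/k!) sum_{j=0}^{k} (-1)^(k-j) C(k,j) j^n:
S(10, 7) = 5880
Equivalently, S(n,k) is n! times the coefficient of x^n in the EGF (e^x - 1)^k / k!.

5880


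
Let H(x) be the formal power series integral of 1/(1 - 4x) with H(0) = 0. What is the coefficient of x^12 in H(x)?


1/(1 - 4x) = sum_{k>=0} 4^k x^k. Integrating termwise with H(0) = 0:
H(x) = sum_{k>=0} 4^k x^(k+1) / (k+1) = sum_{m>=1} 4^(m-1) x^m / m.
For m = 12: 4^11/12 = 4194304/12 = 1048576/3.

1048576/3


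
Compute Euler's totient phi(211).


phi(n) counts integers in [1, n] coprime to n. Using the multiplicative formula phi(n) = n * prod_{p | n} (1 - 1/p):
211 = 211, so
phi(211) = 211 * (1 - 1/211) = 210.

210


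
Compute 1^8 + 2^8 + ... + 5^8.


This power sum has a closed form given by Faulhaber's formula
sum_{k=1}^{m} k^p = (1 / (p + 1)) * sum_{j=0}^{p} C(p + 1, j) B_j m^(p + 1 - j),
but for small m direct computation is fastest:
1 + 256 + 6561 + 65536 + 390625 = 462979.

462979


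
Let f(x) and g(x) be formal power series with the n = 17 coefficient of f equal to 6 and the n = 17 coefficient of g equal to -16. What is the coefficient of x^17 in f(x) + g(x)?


Addition of formal power series is termwise.
The coefficient of x^17 in f + g = 6 + -16
= -10

-10


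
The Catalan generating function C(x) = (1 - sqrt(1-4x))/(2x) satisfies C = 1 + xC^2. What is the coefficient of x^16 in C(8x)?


Substituting x -> 8x scales the n-th coefficient by 8^n, so [x^16] C(8x) = 8^16 * C_16.
C_16 = C(2*16, 16)/(17) = 601080390/17 = 35357670.
So 8^16 * 35357670 = 281474976710656 * 35357670 = 9952299339793060331520.

9952299339793060331520


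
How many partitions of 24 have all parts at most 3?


Using the generating function (1-x)^(-1)(1-x^2)^(-1)(1-x^3)^(-1),
the coefficient of x^24 counts these restricted partitions.
Result = 61

61


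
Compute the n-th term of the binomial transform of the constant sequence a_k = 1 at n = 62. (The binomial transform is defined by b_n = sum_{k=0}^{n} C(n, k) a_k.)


With a_k = 1 for all k, b_n = sum_{k=0}^{n} C(n, k) = 2^n by the binomial theorem.
For n = 62: 2^62 = 4611686018427387904.

4611686018427387904


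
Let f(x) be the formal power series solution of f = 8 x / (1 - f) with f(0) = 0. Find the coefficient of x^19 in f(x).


Apply Lagrange inversion: f = 8 x * phi(f) with phi(t) = 1/(1 - t), so
[x^n] f = 8^n * (1/n) [t^(n-1)] phi(t)^n = 8^n * (1/n) [t^(n-1)] (1 - t)^(-n) = 8^n * (1/n) C(2n - 2, n - 1) = 8^n * C_{n-1}.
For n = 19: C_18 = C(36, 18) / 19 = 9075135300/19 = 477638700.
With the 8^19 = 144115188075855872 factor, the coefficient is 144115188075855872 * 477638700 = 68834991082807300089446400.

68834991082807300089446400


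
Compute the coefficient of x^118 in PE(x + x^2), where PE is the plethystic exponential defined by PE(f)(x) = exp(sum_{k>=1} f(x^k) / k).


With f(x) = x + x^2, the exponent is sum_{k>=1} (x^k + x^(2k)) / k = -ln(1 - x) - ln(1 - x^2). Exponentiating:
PE(x + x^2) = 1 / ((1 - x)(1 - x^2)).
This is the generating function for partitions of n into parts of size 1 or 2. The number of 2's can be any j in 0..59, and the rest are 1's, so
[x^118] = floor(118/2) + 1 = 60.

60


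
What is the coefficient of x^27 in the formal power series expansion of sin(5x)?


The Maclaurin series is sin(t) = sum_{k>=0} (-1)^k t^(2k+1) / (2k+1)!, so substituting t = 5x, only odd powers of x are nonzero, with coefficient of x^(2k+1) equal to (-1)^k 5^(2k+1) / (2k+1)!.
Write 27 = 2*13 + 1, giving the coefficient (-1)^13 * 5^27 / 27! = -7450580596923828125/10888869450418352160768000000 = -476837158203125/696887644826774538289152.

-476837158203125/696887644826774538289152


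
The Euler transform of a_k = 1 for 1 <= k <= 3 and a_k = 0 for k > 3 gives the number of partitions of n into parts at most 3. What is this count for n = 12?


Partitions of 12 into parts at most 3:
Using generating function (1-x)^(-1)(1-x^2)^(-1)(1-x^3)^(-1),
the coefficient of x^12 = 19

19


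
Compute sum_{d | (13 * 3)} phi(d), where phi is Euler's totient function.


First, 13 * 3 = 39. One classical identity is sum_{d | n} phi(d) = n (each k in [1, n] has a unique gcd with n, and among the k's with gcd(k, n) = n/d there are phi(d) of them). So the sum equals 39. We also verify directly:
Divisors of 39: 1, 3, 13, 39.
phi values: 1, 2, 12, 24.
Sum = 39.

39


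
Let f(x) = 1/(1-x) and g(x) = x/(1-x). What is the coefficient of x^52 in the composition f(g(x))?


First simplify the composition: f(g(x)) = 1/(1 - x/(1-x)) = (1-x)/((1-x) - x) = (1-x)/(1-2x).
Now extract the coefficient. Write (1-x)/(1-2x) = 1/(1-2x) - x/(1-2x).
The coefficient of x^n in 1/(1-2x) is 2^n, and in x/(1-2x) is 2^(n-1) (for n >= 1).
So the coefficient of x^52 is 2^52 - 2^51 = 4503599627370496 - 2251799813685248 = 2251799813685248.

2251799813685248


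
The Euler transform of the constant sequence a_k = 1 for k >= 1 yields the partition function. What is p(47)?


The Euler transform converts the sequence a_k = 1 into the number of integer partitions.
Using the recurrence or dynamic programming:
p(47) = 124754

124754


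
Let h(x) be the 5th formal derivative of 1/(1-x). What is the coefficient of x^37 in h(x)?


Differentiating 5 times: d^5/dx^5 [1/(1-x)] = 5!/(1-x)^6.
The expansion 1/(1-x)^6 = sum_{k>=0} C(k+5, 5) x^k, so the coefficient of x^n in 5!/(1-x)^6 is 5! * C(n+5, 5).
For n = 37: 120 * C(42, 5) = 120 * 850668 = 102080160

102080160


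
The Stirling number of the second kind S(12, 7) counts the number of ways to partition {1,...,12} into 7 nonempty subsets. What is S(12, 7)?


Using the explicit formula S(n,k) = (1/k!) sum_{j=0}^{k} (-1)^(k-j) C(k,j) j^n:
S(12, 7) = 627396
Equivalently, S(n,k) is n! times the coefficient of x^n in the EGF (e^x - 1)^k / k!.

627396


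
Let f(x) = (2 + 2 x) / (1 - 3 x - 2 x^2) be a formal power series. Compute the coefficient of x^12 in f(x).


Write f(x) = sum_{k>=0} a_k x^k. Multiplying both sides by 1 - 3 x - 2 x^2 gives
(1 - 3 x - 2 x^2) sum_{k>=0} a_k x^k = 2 + 2 x.
Matching coefficients:
 x^0: a_0 = 2
 x^1: a_1 - 3 a_0 = 2  =>  a_1 = 3*2 + 2 = 8
 x^k (k >= 2): a_k = 3 a_{k-1} + 2 a_{k-2}.
Iterating: a_2 = 28, a_3 = 100, a_4 = 356, a_5 = 1268, a_6 = 4516, a_7 = 16084, a_8 = 57284, a_9 = 204020, a_10 = 726628, a_11 = 2587924, a_12 = 9217028.
So the coefficient of x^12 is 9217028.

9217028


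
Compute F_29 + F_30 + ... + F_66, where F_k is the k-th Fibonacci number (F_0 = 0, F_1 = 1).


Use the identity sum_{k=0}^{N} F_k = F_{N+2} - 1 (which follows from F_{k+2} - F_{k+1} = F_k). Then
sum_{k=29}^{66} F_k = (F_{68} - 1) - (F_{30} - 1) = F_{68} - F_{30}.
Computing: F_{68} = 72723460248141, F_{30} = 832040, so
Sum = 72723460248141 - 832040 = 72723459416101.

72723459416101


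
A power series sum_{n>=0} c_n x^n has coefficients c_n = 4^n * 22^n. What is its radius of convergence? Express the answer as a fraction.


By the root test (Cauchy-Hadamard), the radius is R = 1 / limsup_n |c_n|^(1/n).
Here |c_n|^(1/n) = (4^n * 22^n)^(1/n) = 4 * 22 = 88 for all n.
So R = 1/88 = 1/88.

1/88


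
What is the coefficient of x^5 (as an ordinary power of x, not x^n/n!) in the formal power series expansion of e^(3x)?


The exponential series is e^y = sum_{k>=0} y^k / k!. Substituting y = 3x gives
e^(3x) = sum_{k>=0} 3^k x^k / k!.
So the coefficient of x^n is a^n/n! with a = 3, n = 5:
3^5 / 5! = 243/120 = 81/40

81/40


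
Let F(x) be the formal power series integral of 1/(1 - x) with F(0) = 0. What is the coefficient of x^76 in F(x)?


1/(1 - x) = sum_{k>=0} x^k. Integrating termwise and using F(0) = 0 gives
F(x) = sum_{k>=0} x^(k+1) / (k+1) = sum_{m>=1} x^m / m = -ln(1 - x).
So the coefficient of x^76 is 1/76 = 1/76.

1/76


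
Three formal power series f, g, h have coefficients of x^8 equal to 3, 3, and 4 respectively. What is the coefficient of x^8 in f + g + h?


Series addition is componentwise:
3 + 3 + 4
= 10

10


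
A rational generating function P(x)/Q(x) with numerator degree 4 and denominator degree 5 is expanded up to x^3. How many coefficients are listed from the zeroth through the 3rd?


Expanding up to x^3 gives the coefficients for x^0, x^1, ..., x^3.
That is 3 + 1 = 4 coefficients in total.

4


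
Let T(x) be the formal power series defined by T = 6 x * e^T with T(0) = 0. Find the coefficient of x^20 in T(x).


Apply the Lagrange inversion formula: if T = 6 x * phi(T) with phi(t) = e^t, then
[x^n] T = 6^n * (1/n) [t^(n-1)] phi(t)^n = 6^n * (1/n) [t^(n-1)] e^(n t) = 6^n * (1/n) * n^(n-1) / (n-1)! = 6^n * n^(n-1) / n!.
When c = 1 this is the Cayley count of rooted labeled trees on n vertices, divided by n!.
For n = 20: 6^20 * 20^19 / 20! = 3656158440062976 * 5242880000000000000000000/2432902008176640000 = 17832200896512000000000000000/2263261.

17832200896512000000000000000/2263261


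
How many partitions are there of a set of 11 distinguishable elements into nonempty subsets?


Bell_11 can be computed from the Bell triangle or from Dobinski's identity Bell_n = (1/e) * sum_{k>=0} k^n / k!.
Computing Bell_11 = 678570.

678570


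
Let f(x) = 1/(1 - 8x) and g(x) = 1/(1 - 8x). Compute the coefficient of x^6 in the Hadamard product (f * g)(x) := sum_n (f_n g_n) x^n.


f has coefficients f_k = 8^k and g has coefficients g_k = 8^k, so the Hadamard product has coefficient (f*g)_k = 8^k * 8^k = 64^k.
For k = 6: 64^6 = 68719476736.

68719476736


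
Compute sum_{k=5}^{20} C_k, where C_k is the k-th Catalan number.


C_5 through C_20: 42, 132, 429, 1430, 4862, 16796, 58786, 208012, 742900, 2674440, 9694845, 35357670, 129644790, 477638700, 1767263190, 6564120420
Sum = 42 + 132 + 429 + 1430 + 4862 + 16796 + 58786 + 208012 + 742900 + 2674440 + 9694845 + 35357670 + 129644790 + 477638700 + 1767263190 + 6564120420
= 8987427444

8987427444


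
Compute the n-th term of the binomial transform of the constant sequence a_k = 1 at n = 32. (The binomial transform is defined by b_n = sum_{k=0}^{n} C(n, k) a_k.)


With a_k = 1 for all k, b_n = sum_{k=0}^{n} C(n, k) = 2^n by the binomial theorem.
For n = 32: 2^32 = 4294967296.

4294967296


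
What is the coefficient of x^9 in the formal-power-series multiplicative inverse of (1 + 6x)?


The inverse is 1/(1 + 6x). Apply the geometric identity 1/(1 - y) = sum_{k>=0} y^k with y = -6x:
1/(1 + 6x) = sum_{k>=0} (-6)^k x^k.
So the coefficient of x^9 is (-6)^9 = -10077696.

-10077696


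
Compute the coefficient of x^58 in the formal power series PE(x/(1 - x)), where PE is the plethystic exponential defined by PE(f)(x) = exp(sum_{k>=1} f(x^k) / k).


For f(x) = x/(1 - x) we have
sum_{k>=1} f(x^k) / k = sum_{k>=1} (1/k) * x^k / (1 - x^k) = sum_{k, m >= 1} x^(k m) / k,
which after exponentiating simplifies to
PE(x/(1 - x)) = prod_{k>=1} 1 / (1 - x^k).
This is the generating function for the partition function p(n), so the coefficient of x^58 is p(58).
Computing p(58) by dynamic programming over parts 1, 2, ..., 58: p(58) = 715220.

715220


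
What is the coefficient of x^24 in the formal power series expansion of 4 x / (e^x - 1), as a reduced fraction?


The exponential generating function for Bernoulli numbers is
x / (e^x - 1) = sum_{k>=0} B_k x^k / k!.
So the coefficient of x^24 in 4 x / (e^x - 1) is 4 B_24 / 24!.
Computing: B_24 = -236364091/2730, 24! = 620448401733239439360000, giving
4 * -236364091/2730 / 620448401733239439360000 = -236364091/423456034182935917363200000.

-236364091/423456034182935917363200000


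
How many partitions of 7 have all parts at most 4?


Using the generating function (1-x)^(-1)(1-x^2)^(-1)...(1-x^4)^(-1),
the coefficient of x^7 counts these restricted partitions.
Result = 11

11


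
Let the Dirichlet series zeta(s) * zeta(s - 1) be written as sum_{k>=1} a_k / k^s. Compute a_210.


Convolution gives a_k = sum_{d | k} d * 1 = sum_{d | k} d = sigma(k), the sum of positive divisors of k.
For k = 210, the divisors are 1, 2, 3, 5, 6, 7, 10, 14, 15, 21, 30, 35, 42, 70, 105, 210, so
sigma(210) = 1 + 2 + 3 + 5 + 6 + 7 + 10 + 14 + 15 + 21 + 30 + 35 + 42 + 70 + 105 + 210 = 576.

576


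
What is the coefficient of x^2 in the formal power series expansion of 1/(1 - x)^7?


The expansion 1/(1 - x)^r = sum_{k>=0} C(k + r - 1, r - 1) x^k follows from the multiset / negative-binomial theorem (or from repeated differentiation of the geometric series).
For r = 7 and k = 2:
C(8, 6) = 40320 / (720 * 2) = 28.

28


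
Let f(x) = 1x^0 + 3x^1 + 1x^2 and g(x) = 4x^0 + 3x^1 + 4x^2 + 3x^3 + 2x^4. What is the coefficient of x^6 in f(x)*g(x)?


Cauchy product at x^6:
1*2
= 2

2


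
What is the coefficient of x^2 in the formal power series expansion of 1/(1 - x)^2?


The negative binomial / multiset identity is
1/(1 - x)^r = sum_{k>=0} C(k + r - 1, r - 1) x^k.
Here r = 2 and k = 2, so the coefficient is
C(2 + 1, 1) = C(3, 1)
= 3

3


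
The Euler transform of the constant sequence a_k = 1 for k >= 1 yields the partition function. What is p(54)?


The Euler transform converts the sequence a_k = 1 into the number of integer partitions.
Using the recurrence or dynamic programming:
p(54) = 386155

386155


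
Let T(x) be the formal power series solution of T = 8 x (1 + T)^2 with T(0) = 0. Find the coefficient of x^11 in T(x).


Apply the Lagrange inversion formula: if T = 8 x * phi(T) with phi(t) = (1 + t)^2, then [x^n] T = 8^n * (1/n) [t^(n-1)] phi(t)^n = 8^n * (1/n) [t^(n-1)] (1 + t)^(2n) = 8^n * (1/n) C(2n, n-1).
Using the identity C(2n, n-1) = C(2n, n) * n / (n+1), the unscaled factor equals C(2n, n) / (n+1) = C_n, the n-th Catalan number.
For n = 11: C_11 = C(22, 11) / 12 = 705432/12 = 58786.
With the 8^11 = 8589934592 factor, the coefficient is 8589934592 * 58786 = 504967894925312.

504967894925312


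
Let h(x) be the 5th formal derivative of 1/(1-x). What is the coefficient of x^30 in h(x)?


Differentiating 5 times: d^5/dx^5 [1/(1-x)] = 5!/(1-x)^6.
The expansion 1/(1-x)^6 = sum_{k>=0} C(k+5, 5) x^k, so the coefficient of x^n in 5!/(1-x)^6 is 5! * C(n+5, 5).
For n = 30: 120 * C(35, 5) = 120 * 324632 = 38955840

38955840


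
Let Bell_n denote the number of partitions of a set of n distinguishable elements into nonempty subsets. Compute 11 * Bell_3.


Bell_3 can be computed from the Bell triangle or from Dobinski's identity Bell_n = (1/e) * sum_{k>=0} k^n / k!.
Computing Bell_3 = 5.
Then 11 * 5 = 55.

55


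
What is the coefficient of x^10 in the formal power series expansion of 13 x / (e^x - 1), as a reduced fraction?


The exponential generating function for Bernoulli numbers is
x / (e^x - 1) = sum_{k>=0} B_k x^k / k!.
So the coefficient of x^10 in 13 x / (e^x - 1) is 13 B_10 / 10!.
Computing: B_10 = 5/66, 10! = 3628800, giving
13 * 5/66 / 3628800 = 13/47900160.

13/47900160


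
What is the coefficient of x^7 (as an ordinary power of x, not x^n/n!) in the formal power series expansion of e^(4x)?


The exponential series is e^y = sum_{k>=0} y^k / k!. Substituting y = 4x gives
e^(4x) = sum_{k>=0} 4^k x^k / k!.
So the coefficient of x^n is a^n/n! with a = 4, n = 7:
4^7 / 7! = 16384/5040 = 1024/315

1024/315


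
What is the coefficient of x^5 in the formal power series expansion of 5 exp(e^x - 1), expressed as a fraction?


exp(e^x - 1) is the exponential generating function for the Bell numbers Bell_k: exp(e^x - 1) = sum_{k>=0} Bell_k x^k / k!.
So the coefficient of x^5 in 5 exp(e^x - 1) is 5 Bell_5 / 5!.
Computing: Bell_5 = 52 and 5! = 120, giving
5 * 52/120 = 13/6.

13/6


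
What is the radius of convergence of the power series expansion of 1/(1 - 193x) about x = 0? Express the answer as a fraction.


Expanding 1/(1 - 193x) = sum_{k>=0} 193^k x^k, the series converges when |193x| < 1, i.e., |x| < 1/193.
So the radius of convergence is 1/193 = 1/193.

1/193


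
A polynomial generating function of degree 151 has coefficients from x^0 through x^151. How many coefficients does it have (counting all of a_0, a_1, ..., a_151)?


A polynomial of degree 151 takes the form a_0 + a_1 x + ... + a_151 x^151.
The number of coefficients is 151 + 1 = 152.

152


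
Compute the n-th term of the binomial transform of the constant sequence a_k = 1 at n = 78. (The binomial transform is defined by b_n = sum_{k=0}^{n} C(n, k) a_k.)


With a_k = 1 for all k, b_n = sum_{k=0}^{n} C(n, k) = 2^n by the binomial theorem.
For n = 78: 2^78 = 302231454903657293676544.

302231454903657293676544


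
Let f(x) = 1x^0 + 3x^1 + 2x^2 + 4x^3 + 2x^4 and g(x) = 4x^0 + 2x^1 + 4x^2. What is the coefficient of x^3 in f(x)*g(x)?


Cauchy product at x^3:
3*4 + 2*2 + 4*4
= 32

32


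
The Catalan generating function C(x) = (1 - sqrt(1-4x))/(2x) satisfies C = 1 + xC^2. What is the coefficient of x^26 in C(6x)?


Substituting x -> 6x scales the n-th coefficient by 6^n, so [x^26] C(6x) = 6^26 * C_26.
C_26 = C(2*26, 26)/(27) = 495918532948104/27 = 18367353072152.
So 6^26 * 18367353072152 = 170581728179578208256 * 18367353072152 = 3133134829132173193758393250086912.

3133134829132173193758393250086912


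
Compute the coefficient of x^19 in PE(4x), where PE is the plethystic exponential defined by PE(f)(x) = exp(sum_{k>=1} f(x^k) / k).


With f(x) = 4x, the exponent is sum_{k>=1} 4 x^k / k = 4 * (-ln(1 - x)). Exponentiating:
PE(4x) = exp(-4 ln(1 - x)) = 1/(1 - x)^4.
By the negative binomial expansion, [x^n] 1/(1 - x)^4 = C(n + 3, 3).
For n = 19: C(22, 3) = 1540.

1540


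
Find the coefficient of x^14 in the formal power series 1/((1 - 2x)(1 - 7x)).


By partial fractions or Cauchy convolution:
The coefficient equals sum_{k=0}^{14} 2^k * 7^(14-k).
= 949512295435

949512295435


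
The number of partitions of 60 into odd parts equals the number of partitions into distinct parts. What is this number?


Computing partitions of 60 into odd parts (1, 3, 5, ...):
Using the generating function prod_{k>=0} 1/(1-x^(2k+1)),
the count is 10880

10880


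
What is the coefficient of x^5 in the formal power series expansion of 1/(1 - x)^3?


The expansion 1/(1 - x)^r = sum_{k>=0} C(k + r - 1, r - 1) x^k follows from the multiset / negative-binomial theorem (or from repeated differentiation of the geometric series).
For r = 3 and k = 5:
C(7, 2) = 5040 / (2 * 120) = 21.

21


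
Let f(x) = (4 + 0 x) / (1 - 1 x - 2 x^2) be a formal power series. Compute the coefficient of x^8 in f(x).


Write f(x) = sum_{k>=0} a_k x^k. Multiplying both sides by 1 - 1 x - 2 x^2 gives
(1 - 1 x - 2 x^2) sum_{k>=0} a_k x^k = 4 + 0 x.
Matching coefficients:
 x^0: a_0 = 4
 x^1: a_1 - 1 a_0 = 0  =>  a_1 = 1*4 + 0 = 4
 x^k (k >= 2): a_k = 1 a_{k-1} + 2 a_{k-2}.
Iterating: a_2 = 12, a_3 = 20, a_4 = 44, a_5 = 84, a_6 = 172, a_7 = 340, a_8 = 684.
So the coefficient of x^8 is 684.

684
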